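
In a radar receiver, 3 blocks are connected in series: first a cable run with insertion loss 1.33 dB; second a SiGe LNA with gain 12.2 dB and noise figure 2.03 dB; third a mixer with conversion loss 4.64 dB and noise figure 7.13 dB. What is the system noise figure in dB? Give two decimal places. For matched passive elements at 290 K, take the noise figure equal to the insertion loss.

3.99 dB

Convert to linear (a loss of L dB is a gain of −L dB): F_i = 10^(NF_i/10), G_i = 10^(G_i,dB/10)
  Stage 1: F_1 = 10^(1.33/10) = 1.358, G_1 = 10^(−1.33/10) = 0.7362
  Stage 2: F_2 = 10^(2.03/10) = 1.596, G_2 = 10^(12.2/10) = 16.60
  Stage 3: F_3 = 10^(7.13/10) = 5.164, G_3 = 10^(−4.64/10) = 0.3436
Friis cascade:
  F = 1.358 + (1.596 − 1)/0.7362 + (5.164 − 1)/12.22 = 2.509
NF = 10 log₁₀(2.509) = 3.99 dB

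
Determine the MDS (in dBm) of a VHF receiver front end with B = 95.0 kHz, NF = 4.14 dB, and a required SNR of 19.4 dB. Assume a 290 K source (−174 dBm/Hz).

−100.7 dBm

Sensitivity = −174 + 10 log₁₀(B) + NF + SNR_min
= −174 + 49.78 + 4.14 + 19.4
= −100.68 dBm → −100.7 dBm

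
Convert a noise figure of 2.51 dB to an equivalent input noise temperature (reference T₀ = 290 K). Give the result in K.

F = 10^(2.51/10) = 1.78238
T_e = (F − 1)·T₀ = (1.78238 − 1) × 290 = 227 K

227 K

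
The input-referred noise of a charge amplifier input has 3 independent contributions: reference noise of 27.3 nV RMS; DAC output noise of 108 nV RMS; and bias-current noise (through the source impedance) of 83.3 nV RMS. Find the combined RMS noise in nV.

Uncorrelated sources add in power (mean-square): V_tot = √(ΣV_i²)
V_tot = √[(2.73×10⁻⁸)² + (1.08×10⁻⁷)² + (8.33×10⁻⁸)²] = 1.39×10⁻⁷ V = 139 nV

139 nV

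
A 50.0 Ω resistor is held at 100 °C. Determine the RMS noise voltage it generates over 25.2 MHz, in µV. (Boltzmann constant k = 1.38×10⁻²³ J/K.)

T = 100 °C + 273.15 = 373.15 K
V_n = √(4kTRB)
4kTRB = 4 × 1.38×10⁻²³ × 373.15 × 5.00×10¹ × 2.52×10⁷ = 2.60×10⁻¹¹ V²
V_n = √(2.60×10⁻¹¹) = 5.09×10⁻⁶ V = 5.09 µV

5.09 µV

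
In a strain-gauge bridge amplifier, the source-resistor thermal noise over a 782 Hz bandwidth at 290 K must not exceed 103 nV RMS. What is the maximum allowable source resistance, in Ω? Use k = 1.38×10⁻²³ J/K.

847 Ω

Johnson–Nyquist: V_n = √(4kTRB) ⇒ R = V_n² / (4kTB)
4kTB = 4 × 1.38×10⁻²³ × 290 × 7.82×10² = 1.25×10⁻¹⁷
R = (1.03×10⁻⁷)² / 1.25×10⁻¹⁷ = 8.47×10² Ω = 847 Ω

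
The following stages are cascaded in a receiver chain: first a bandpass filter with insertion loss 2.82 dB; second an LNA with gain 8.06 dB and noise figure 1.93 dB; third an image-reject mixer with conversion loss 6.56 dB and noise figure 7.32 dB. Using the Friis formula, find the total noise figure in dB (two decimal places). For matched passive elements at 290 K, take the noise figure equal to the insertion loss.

Convert to linear (a loss of L dB is a gain of −L dB): F_i = 10^(NF_i/10), G_i = 10^(G_i,dB/10)
  Stage 1: F_1 = 10^(2.82/10) = 1.914, G_1 = 10^(−2.82/10) = 0.5224
  Stage 2: F_2 = 10^(1.93/10) = 1.560, G_2 = 10^(8.06/10) = 6.397
  Stage 3: F_3 = 10^(7.32/10) = 5.395, G_3 = 10^(−6.56/10) = 0.2208
Friis cascade:
  F = 1.914 + (1.560 − 1)/0.5224 + (5.395 − 1)/3.342 = 4.301
NF = 10 log₁₀(4.301) = 6.34 dB

6.34 dB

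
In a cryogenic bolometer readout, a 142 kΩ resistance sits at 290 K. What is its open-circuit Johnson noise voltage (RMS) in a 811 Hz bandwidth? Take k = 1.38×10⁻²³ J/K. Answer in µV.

1.36 µV

V_n = √(4kTRB)
4kTRB = 4 × 1.38×10⁻²³ × 290 × 1.42×10⁵ × 8.11×10² = 1.84×10⁻¹² V²
V_n = √(1.84×10⁻¹²) = 1.36×10⁻⁶ V = 1.36 µV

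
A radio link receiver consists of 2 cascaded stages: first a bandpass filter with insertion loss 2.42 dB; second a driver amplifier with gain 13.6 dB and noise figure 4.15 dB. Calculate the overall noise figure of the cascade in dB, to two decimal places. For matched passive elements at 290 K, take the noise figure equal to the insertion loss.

6.57 dB

Convert to linear (a loss of L dB is a gain of −L dB): F_i = 10^(NF_i/10), G_i = 10^(G_i,dB/10)
  Stage 1: F_1 = 10^(2.42/10) = 1.746, G_1 = 10^(−2.42/10) = 0.5728
  Stage 2: F_2 = 10^(4.15/10) = 2.600, G_2 = 10^(13.6/10) = 22.91
Friis cascade:
  F = 1.746 + (2.600 − 1)/0.5728 = 4.539
NF = 10 log₁₀(4.539) = 6.57 dB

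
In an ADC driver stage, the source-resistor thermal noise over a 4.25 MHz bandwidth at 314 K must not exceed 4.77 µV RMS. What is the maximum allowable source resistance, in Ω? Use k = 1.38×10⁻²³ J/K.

Johnson–Nyquist: V_n = √(4kTRB) ⇒ R = V_n² / (4kTB)
4kTB = 4 × 1.38×10⁻²³ × 314 × 4.25×10⁶ = 7.37×10⁻¹⁴
R = (4.77×10⁻⁶)² / 7.37×10⁻¹⁴ = 3.09×10² Ω = 309 Ω

309 Ω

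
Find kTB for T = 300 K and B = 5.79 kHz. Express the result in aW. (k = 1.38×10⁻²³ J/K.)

P_n = kTB = 1.38×10⁻²³ × 300 × 5.79×10³ = 2.40×10⁻¹⁷ W = 24.0 aW

24.0 aW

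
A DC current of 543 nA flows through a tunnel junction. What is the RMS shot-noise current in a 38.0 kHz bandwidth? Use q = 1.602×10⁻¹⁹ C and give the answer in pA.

81.3 pA

I_n = √(2qI·B)
2qI·B = 2 × 1.602×10⁻¹⁹ × 5.43×10⁻⁷ × 3.80×10⁴ = 6.61×10⁻²¹ A²
I_n = √(6.61×10⁻²¹) = 8.13×10⁻¹¹ A = 81.3 pA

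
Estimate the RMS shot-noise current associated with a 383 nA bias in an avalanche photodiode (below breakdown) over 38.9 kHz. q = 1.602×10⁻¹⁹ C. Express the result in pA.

69.1 pA

I_n = √(2qI·B)
2qI·B = 2 × 1.602×10⁻¹⁹ × 3.83×10⁻⁷ × 3.89×10⁴ = 4.77×10⁻²¹ A²
I_n = √(4.77×10⁻²¹) = 6.91×10⁻¹¹ A = 69.1 pA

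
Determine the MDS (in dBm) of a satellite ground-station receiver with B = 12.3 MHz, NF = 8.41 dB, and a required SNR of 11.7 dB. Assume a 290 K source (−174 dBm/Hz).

Sensitivity = −174 + 10 log₁₀(B) + NF + SNR_min
= −174 + 70.9 + 8.41 + 11.7
= −82.99 dBm → −83.0 dBm

−83.0 dBm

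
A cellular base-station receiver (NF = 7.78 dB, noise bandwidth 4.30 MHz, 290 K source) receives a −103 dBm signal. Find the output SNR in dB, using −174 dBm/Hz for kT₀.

−3.1 dB

Noise floor: N = −174 + 10 log₁₀(B) + NF
10 log₁₀(4.30×10⁶) = 66.33 dB
N = −174 + 66.33 + 7.78 = −99.89 dBm
SNR = P_sig − N = −103 − (−99.89) = −3.11 dB → −3.1 dB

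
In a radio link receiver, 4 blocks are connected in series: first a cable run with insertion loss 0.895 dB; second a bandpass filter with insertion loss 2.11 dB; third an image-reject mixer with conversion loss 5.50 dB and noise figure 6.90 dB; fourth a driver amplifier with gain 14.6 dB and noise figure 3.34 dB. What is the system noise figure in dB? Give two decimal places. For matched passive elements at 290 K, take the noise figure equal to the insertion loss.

12.55 dB

Convert to linear (a loss of L dB is a gain of −L dB): F_i = 10^(NF_i/10), G_i = 10^(G_i,dB/10)
  Stage 1: F_1 = 10^(0.895/10) = 1.229, G_1 = 10^(−0.895/10) = 0.8138
  Stage 2: F_2 = 10^(2.11/10) = 1.626, G_2 = 10^(−2.11/10) = 0.6152
  Stage 3: F_3 = 10^(6.90/10) = 4.898, G_3 = 10^(−5.50/10) = 0.2818
  Stage 4: F_4 = 10^(3.34/10) = 2.158, G_4 = 10^(14.6/10) = 28.84
Friis cascade:
  F = 1.229 + (1.626 − 1)/0.8138 + (4.898 − 1)/0.5006 + (2.158 − 1)/0.1411 = 17.99
NF = 10 log₁₀(17.99) = 12.55 dB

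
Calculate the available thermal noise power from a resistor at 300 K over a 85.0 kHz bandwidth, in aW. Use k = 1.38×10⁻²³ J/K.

352 aW

P_n = kTB = 1.38×10⁻²³ × 300 × 8.50×10⁴ = 3.52×10⁻¹⁶ W = 352 aW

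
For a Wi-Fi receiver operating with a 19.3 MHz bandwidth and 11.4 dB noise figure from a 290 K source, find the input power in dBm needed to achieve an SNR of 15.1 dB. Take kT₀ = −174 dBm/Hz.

−74.6 dBm

Sensitivity = −174 + 10 log₁₀(B) + NF + SNR_min
= −174 + 72.86 + 11.4 + 15.1
= −74.64 dBm → −74.6 dBm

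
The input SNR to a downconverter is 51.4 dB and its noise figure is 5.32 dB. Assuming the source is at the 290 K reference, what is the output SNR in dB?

46.08 dB

By definition F = SNR_in/SNR_out, so in dB: SNR_out = SNR_in − NF
SNR_out = 51.4 − 5.32 = 46.08 dB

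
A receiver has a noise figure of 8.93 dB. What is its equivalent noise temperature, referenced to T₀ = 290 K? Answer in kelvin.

F = 10^(8.93/10) = 7.81628
T_e = (F − 1)·T₀ = (7.81628 − 1) × 290 = 1977 K

1977 K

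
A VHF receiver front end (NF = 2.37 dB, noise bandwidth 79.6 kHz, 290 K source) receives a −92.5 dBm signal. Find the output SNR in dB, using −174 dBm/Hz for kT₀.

30.1 dB

Noise floor: N = −174 + 10 log₁₀(B) + NF
10 log₁₀(7.96×10⁴) = 49.01 dB
N = −174 + 49.01 + 2.37 = −122.62 dBm
SNR = P_sig − N = −92.5 − (−122.62) = 30.12 dB → 30.1 dB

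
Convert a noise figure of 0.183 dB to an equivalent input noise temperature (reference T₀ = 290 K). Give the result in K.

12.5 K

F = 10^(0.183/10) = 1.04304
T_e = (F − 1)·T₀ = (1.04304 − 1) × 290 = 12.5 K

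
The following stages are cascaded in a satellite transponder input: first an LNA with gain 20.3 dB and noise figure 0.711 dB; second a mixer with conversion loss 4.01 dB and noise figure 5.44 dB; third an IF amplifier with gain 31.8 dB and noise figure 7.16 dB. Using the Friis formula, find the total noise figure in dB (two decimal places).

Convert to linear (a loss of L dB is a gain of −L dB): F_i = 10^(NF_i/10), G_i = 10^(G_i,dB/10)
  Stage 1: F_1 = 10^(0.711/10) = 1.178, G_1 = 10^(20.3/10) = 107.2
  Stage 2: F_2 = 10^(5.44/10) = 3.499, G_2 = 10^(−4.01/10) = 0.3972
  Stage 3: F_3 = 10^(7.16/10) = 5.200, G_3 = 10^(31.8/10) = 1514
Friis cascade:
  F = 1.178 + (3.499 − 1)/107.2 + (5.200 − 1)/42.56 = 1.300
NF = 10 log₁₀(1.300) = 1.14 dB

1.14 dB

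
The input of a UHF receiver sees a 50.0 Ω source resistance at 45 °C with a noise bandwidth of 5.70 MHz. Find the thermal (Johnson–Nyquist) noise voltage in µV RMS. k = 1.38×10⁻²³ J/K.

T = 45 °C + 273.15 = 318.15 K
V_n = √(4kTRB)
4kTRB = 4 × 1.38×10⁻²³ × 318.15 × 5.00×10¹ × 5.70×10⁶ = 5.01×10⁻¹² V²
V_n = √(5.01×10⁻¹²) = 2.24×10⁻⁶ V = 2.24 µV

2.24 µV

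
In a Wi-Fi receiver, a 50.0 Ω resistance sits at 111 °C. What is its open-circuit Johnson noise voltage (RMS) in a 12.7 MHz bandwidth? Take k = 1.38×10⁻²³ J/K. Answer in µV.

3.67 µV

T = 111 °C + 273.15 = 384.15 K
V_n = √(4kTRB)
4kTRB = 4 × 1.38×10⁻²³ × 384.15 × 5.00×10¹ × 1.27×10⁷ = 1.35×10⁻¹¹ V²
V_n = √(1.35×10⁻¹¹) = 3.67×10⁻⁶ V = 3.67 µV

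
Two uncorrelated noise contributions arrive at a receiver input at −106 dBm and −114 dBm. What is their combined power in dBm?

Convert to linear, add, convert back:
P₁ = 2.51×10⁻¹⁴ W, P₂ = 3.98×10⁻¹⁵ W
P_tot = 2.91×10⁻¹⁴ W → 10 log₁₀(P_tot / 10⁻³) = −105.4 dBm

−105.4 dBm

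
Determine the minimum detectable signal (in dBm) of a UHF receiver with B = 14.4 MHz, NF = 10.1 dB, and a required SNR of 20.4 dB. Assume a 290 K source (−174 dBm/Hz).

Sensitivity = −174 + 10 log₁₀(B) + NF + SNR_min
= −174 + 71.58 + 10.1 + 20.4
= −71.92 dBm → −71.9 dBm

−71.9 dBm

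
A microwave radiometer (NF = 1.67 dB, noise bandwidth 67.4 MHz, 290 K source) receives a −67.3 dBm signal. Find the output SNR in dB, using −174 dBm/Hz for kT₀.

26.7 dB

Noise floor: N = −174 + 10 log₁₀(B) + NF
10 log₁₀(6.74×10⁷) = 78.29 dB
N = −174 + 78.29 + 1.67 = −94.04 dBm
SNR = P_sig − N = −67.3 − (−94.04) = 26.74 dB → 26.7 dB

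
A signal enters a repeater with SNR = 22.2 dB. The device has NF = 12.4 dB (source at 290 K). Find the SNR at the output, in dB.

9.8 dB

By definition F = SNR_in/SNR_out, so in dB: SNR_out = SNR_in − NF
SNR_out = 22.2 − 12.4 = 9.8 dB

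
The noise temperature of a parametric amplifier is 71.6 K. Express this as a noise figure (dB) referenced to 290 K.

0.958 dB

F = 1 + T_e/T₀ = 1 + 71.6/290 = 1.2469
NF = 10 log₁₀(1.2469) = 0.958 dB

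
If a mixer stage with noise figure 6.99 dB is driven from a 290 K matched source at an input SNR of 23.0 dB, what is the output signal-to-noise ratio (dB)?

By definition F = SNR_in/SNR_out, so in dB: SNR_out = SNR_in − NF
SNR_out = 23.0 − 6.99 = 16.01 dB

16.01 dB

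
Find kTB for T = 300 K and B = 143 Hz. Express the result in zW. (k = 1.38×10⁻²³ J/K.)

P_n = kTB = 1.38×10⁻²³ × 300 × 1.43×10² = 5.92×10⁻¹⁹ W = 592 zW

592 zW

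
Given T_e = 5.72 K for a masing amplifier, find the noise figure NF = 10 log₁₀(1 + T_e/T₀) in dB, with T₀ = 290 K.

0.085 dB

F = 1 + T_e/T₀ = 1 + 5.72/290 = 1.01972
NF = 10 log₁₀(1.01972) = 0.085 dB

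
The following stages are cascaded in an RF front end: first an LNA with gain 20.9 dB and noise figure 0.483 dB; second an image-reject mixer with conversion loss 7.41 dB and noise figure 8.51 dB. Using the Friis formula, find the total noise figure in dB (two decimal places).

Convert to linear (a loss of L dB is a gain of −L dB): F_i = 10^(NF_i/10), G_i = 10^(G_i,dB/10)
  Stage 1: F_1 = 10^(0.483/10) = 1.118, G_1 = 10^(20.9/10) = 123.0
  Stage 2: F_2 = 10^(8.51/10) = 7.096, G_2 = 10^(−7.41/10) = 0.1816
Friis cascade:
  F = 1.118 + (7.096 − 1)/123.0 = 1.167
NF = 10 log₁₀(1.167) = 0.67 dB

0.67 dB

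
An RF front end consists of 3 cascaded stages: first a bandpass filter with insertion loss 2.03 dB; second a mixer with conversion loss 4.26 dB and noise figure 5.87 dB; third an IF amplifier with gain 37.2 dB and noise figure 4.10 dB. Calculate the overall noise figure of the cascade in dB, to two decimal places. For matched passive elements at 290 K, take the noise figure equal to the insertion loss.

11.09 dB

Convert to linear (a loss of L dB is a gain of −L dB): F_i = 10^(NF_i/10), G_i = 10^(G_i,dB/10)
  Stage 1: F_1 = 10^(2.03/10) = 1.596, G_1 = 10^(−2.03/10) = 0.6266
  Stage 2: F_2 = 10^(5.87/10) = 3.864, G_2 = 10^(−4.26/10) = 0.3750
  Stage 3: F_3 = 10^(4.10/10) = 2.570, G_3 = 10^(37.2/10) = 5248
Friis cascade:
  F = 1.596 + (3.864 − 1)/0.6266 + (2.570 − 1)/0.2350 = 12.85
NF = 10 log₁₀(12.85) = 11.09 dB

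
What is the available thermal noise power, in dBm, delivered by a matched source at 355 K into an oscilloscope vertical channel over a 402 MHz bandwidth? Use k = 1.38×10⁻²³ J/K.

P_n = kTB = 1.38×10⁻²³ × 355 × 4.02×10⁸ = 1.97×10⁻¹² W
In dBm: 10 log₁₀(1.97×10⁻¹² / 10⁻³) = −87.1 dBm

−87.1 dBm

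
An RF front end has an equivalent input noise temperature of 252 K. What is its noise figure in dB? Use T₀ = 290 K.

F = 1 + T_e/T₀ = 1 + 252/290 = 1.86897
NF = 10 log₁₀(1.86897) = 2.72 dB

2.72 dB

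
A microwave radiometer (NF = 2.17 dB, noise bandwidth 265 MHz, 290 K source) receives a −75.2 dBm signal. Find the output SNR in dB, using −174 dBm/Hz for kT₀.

12.4 dB

Noise floor: N = −174 + 10 log₁₀(B) + NF
10 log₁₀(2.65×10⁸) = 84.23 dB
N = −174 + 84.23 + 2.17 = −87.60 dBm
SNR = P_sig − N = −75.2 − (−87.60) = 12.40 dB → 12.4 dB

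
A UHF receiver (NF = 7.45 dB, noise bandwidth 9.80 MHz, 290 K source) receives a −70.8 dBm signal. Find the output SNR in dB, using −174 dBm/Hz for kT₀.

Noise floor: N = −174 + 10 log₁₀(B) + NF
10 log₁₀(9.80×10⁶) = 69.91 dB
N = −174 + 69.91 + 7.45 = −96.64 dBm
SNR = P_sig − N = −70.8 − (−96.64) = 25.84 dB → 25.8 dB

25.8 dB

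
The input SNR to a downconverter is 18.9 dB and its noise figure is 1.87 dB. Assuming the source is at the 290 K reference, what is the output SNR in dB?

By definition F = SNR_in/SNR_out, so in dB: SNR_out = SNR_in − NF
SNR_out = 18.9 − 1.87 = 17.03 dB

17.03 dB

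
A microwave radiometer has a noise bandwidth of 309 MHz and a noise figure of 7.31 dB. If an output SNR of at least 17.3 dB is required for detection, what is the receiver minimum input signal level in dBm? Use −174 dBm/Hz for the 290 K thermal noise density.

Sensitivity = −174 + 10 log₁₀(B) + NF + SNR_min
= −174 + 84.9 + 7.31 + 17.3
= −64.49 dBm → −64.5 dBm

−64.5 dBm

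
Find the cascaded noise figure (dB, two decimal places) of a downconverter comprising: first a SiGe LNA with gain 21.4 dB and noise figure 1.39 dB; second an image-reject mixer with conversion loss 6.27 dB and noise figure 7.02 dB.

1.48 dB

Convert to linear (a loss of L dB is a gain of −L dB): F_i = 10^(NF_i/10), G_i = 10^(G_i,dB/10)
  Stage 1: F_1 = 10^(1.39/10) = 1.377, G_1 = 10^(21.4/10) = 138.0
  Stage 2: F_2 = 10^(7.02/10) = 5.035, G_2 = 10^(−6.27/10) = 0.2360
Friis cascade:
  F = 1.377 + (5.035 − 1)/138.0 = 1.406
NF = 10 log₁₀(1.406) = 1.48 dB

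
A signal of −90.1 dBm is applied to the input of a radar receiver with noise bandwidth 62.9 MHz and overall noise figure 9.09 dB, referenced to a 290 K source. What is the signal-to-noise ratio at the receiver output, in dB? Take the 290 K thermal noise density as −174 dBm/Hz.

−3.2 dB

Noise floor: N = −174 + 10 log₁₀(B) + NF
10 log₁₀(6.29×10⁷) = 77.99 dB
N = −174 + 77.99 + 9.09 = −86.92 dBm
SNR = P_sig − N = −90.1 − (−86.92) = −3.18 dB → −3.2 dB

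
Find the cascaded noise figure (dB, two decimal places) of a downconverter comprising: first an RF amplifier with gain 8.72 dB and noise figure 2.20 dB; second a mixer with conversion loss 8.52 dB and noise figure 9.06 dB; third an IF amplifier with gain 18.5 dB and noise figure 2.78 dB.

5.39 dB

Convert to linear (a loss of L dB is a gain of −L dB): F_i = 10^(NF_i/10), G_i = 10^(G_i,dB/10)
  Stage 1: F_1 = 10^(2.20/10) = 1.660, G_1 = 10^(8.72/10) = 7.447
  Stage 2: F_2 = 10^(9.06/10) = 8.054, G_2 = 10^(−8.52/10) = 0.1406
  Stage 3: F_3 = 10^(2.78/10) = 1.897, G_3 = 10^(18.5/10) = 70.79
Friis cascade:
  F = 1.660 + (8.054 − 1)/7.447 + (1.897 − 1)/1.047 = 3.463
NF = 10 log₁₀(3.463) = 5.39 dB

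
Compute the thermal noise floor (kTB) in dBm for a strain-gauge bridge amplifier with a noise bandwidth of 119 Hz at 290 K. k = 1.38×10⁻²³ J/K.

P_n = kTB = 1.38×10⁻²³ × 290 × 1.19×10² = 4.76×10⁻¹⁹ W
In dBm: 10 log₁₀(4.76×10⁻¹⁹ / 10⁻³) = −153.2 dBm

−153.2 dBm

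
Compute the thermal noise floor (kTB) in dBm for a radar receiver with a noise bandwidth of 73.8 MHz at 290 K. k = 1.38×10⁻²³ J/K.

P_n = kTB = 1.38×10⁻²³ × 290 × 7.38×10⁷ = 2.95×10⁻¹³ W
In dBm: 10 log₁₀(2.95×10⁻¹³ / 10⁻³) = −95.3 dBm

−95.3 dBm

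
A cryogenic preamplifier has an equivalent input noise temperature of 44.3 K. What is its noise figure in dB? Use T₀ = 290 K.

0.617 dB

F = 1 + T_e/T₀ = 1 + 44.3/290 = 1.15276
NF = 10 log₁₀(1.15276) = 0.617 dB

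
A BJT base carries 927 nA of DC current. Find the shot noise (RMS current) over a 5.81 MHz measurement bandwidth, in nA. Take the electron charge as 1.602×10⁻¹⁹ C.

I_n = √(2qI·B)
2qI·B = 2 × 1.602×10⁻¹⁹ × 9.27×10⁻⁷ × 5.81×10⁶ = 1.73×10⁻¹⁸ A²
I_n = √(1.73×10⁻¹⁸) = 1.31×10⁻⁹ A = 1.31 nA

1.31 nA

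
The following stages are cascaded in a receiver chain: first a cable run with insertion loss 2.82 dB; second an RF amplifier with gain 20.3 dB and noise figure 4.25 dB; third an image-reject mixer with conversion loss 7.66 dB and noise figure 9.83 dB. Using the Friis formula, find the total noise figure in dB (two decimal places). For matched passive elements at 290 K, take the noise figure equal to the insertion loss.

Convert to linear (a loss of L dB is a gain of −L dB): F_i = 10^(NF_i/10), G_i = 10^(G_i,dB/10)
  Stage 1: F_1 = 10^(2.82/10) = 1.914, G_1 = 10^(−2.82/10) = 0.5224
  Stage 2: F_2 = 10^(4.25/10) = 2.661, G_2 = 10^(20.3/10) = 107.2
  Stage 3: F_3 = 10^(9.83/10) = 9.616, G_3 = 10^(−7.66/10) = 0.1714
Friis cascade:
  F = 1.914 + (2.661 − 1)/0.5224 + (9.616 − 1)/55.98 = 5.247
NF = 10 log₁₀(5.247) = 7.20 dB

7.20 dB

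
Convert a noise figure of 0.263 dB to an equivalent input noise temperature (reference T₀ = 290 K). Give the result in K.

18.1 K

F = 10^(0.263/10) = 1.06243
T_e = (F − 1)·T₀ = (1.06243 − 1) × 290 = 18.1 K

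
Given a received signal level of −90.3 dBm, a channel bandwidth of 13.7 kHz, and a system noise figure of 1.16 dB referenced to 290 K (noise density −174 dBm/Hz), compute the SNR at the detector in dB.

41.2 dB

Noise floor: N = −174 + 10 log₁₀(B) + NF
10 log₁₀(1.37×10⁴) = 41.37 dB
N = −174 + 41.37 + 1.16 = −131.47 dBm
SNR = P_sig − N = −90.3 − (−131.47) = 41.17 dB → 41.2 dB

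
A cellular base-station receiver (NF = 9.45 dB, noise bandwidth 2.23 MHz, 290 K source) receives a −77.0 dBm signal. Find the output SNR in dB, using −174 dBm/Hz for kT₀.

Noise floor: N = −174 + 10 log₁₀(B) + NF
10 log₁₀(2.23×10⁶) = 63.48 dB
N = −174 + 63.48 + 9.45 = −101.07 dBm
SNR = P_sig − N = −77.0 − (−101.07) = 24.07 dB → 24.1 dB

24.1 dB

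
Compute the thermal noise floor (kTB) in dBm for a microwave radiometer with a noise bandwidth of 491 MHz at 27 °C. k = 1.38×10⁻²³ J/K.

−86.9 dBm

T = 27 °C + 273.15 = 300.15 K
P_n = kTB = 1.38×10⁻²³ × 300.15 × 4.91×10⁸ = 2.03×10⁻¹² W
In dBm: 10 log₁₀(2.03×10⁻¹² / 10⁻³) = −86.9 dBm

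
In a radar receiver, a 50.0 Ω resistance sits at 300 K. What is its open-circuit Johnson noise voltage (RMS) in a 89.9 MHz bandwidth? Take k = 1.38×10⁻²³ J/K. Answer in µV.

V_n = √(4kTRB)
4kTRB = 4 × 1.38×10⁻²³ × 300 × 5.00×10¹ × 8.99×10⁷ = 7.44×10⁻¹¹ V²
V_n = √(7.44×10⁻¹¹) = 8.63×10⁻⁶ V = 8.63 µV

8.63 µV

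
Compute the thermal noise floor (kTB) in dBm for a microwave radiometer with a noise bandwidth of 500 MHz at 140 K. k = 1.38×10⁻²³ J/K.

−90.2 dBm

P_n = kTB = 1.38×10⁻²³ × 140 × 5.00×10⁸ = 9.66×10⁻¹³ W
In dBm: 10 log₁₀(9.66×10⁻¹³ / 10⁻³) = −90.2 dBm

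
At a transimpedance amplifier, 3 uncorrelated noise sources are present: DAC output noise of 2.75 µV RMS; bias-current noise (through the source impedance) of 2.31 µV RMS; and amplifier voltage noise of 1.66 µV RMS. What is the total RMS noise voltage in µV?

Uncorrelated sources add in power (mean-square): V_tot = √(ΣV_i²)
V_tot = √[(2.75×10⁻⁶)² + (2.31×10⁻⁶)² + (1.66×10⁻⁶)²] = 3.96×10⁻⁶ V = 3.96 µV

3.96 µV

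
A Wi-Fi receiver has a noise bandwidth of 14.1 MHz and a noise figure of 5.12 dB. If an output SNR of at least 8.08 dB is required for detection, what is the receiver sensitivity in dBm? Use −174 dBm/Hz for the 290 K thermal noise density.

Sensitivity = −174 + 10 log₁₀(B) + NF + SNR_min
= −174 + 71.49 + 5.12 + 8.08
= −89.31 dBm → −89.3 dBm

−89.3 dBm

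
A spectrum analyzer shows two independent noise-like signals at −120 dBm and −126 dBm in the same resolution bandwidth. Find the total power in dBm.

Convert to linear, add, convert back:
P₁ = 1.00×10⁻¹⁵ W, P₂ = 2.51×10⁻¹⁶ W
P_tot = 1.25×10⁻¹⁵ W → 10 log₁₀(P_tot / 10⁻³) = −119.0 dBm

−119.0 dBm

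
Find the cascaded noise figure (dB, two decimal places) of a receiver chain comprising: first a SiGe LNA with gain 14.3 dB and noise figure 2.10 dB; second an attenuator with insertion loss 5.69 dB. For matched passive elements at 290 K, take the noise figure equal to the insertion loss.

Convert to linear (a loss of L dB is a gain of −L dB): F_i = 10^(NF_i/10), G_i = 10^(G_i,dB/10)
  Stage 1: F_1 = 10^(2.10/10) = 1.622, G_1 = 10^(14.3/10) = 26.92
  Stage 2: F_2 = 10^(5.69/10) = 3.707, G_2 = 10^(−5.69/10) = 0.2698
Friis cascade:
  F = 1.622 + (3.707 − 1)/26.92 = 1.722
NF = 10 log₁₀(1.722) = 2.36 dB

2.36 dB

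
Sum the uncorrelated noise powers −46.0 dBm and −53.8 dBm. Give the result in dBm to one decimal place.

−45.3 dBm

Convert to linear, add, convert back:
P₁ = 2.51×10⁻⁸ W, P₂ = 4.17×10⁻⁹ W
P_tot = 2.93×10⁻⁸ W → 10 log₁₀(P_tot / 10⁻³) = −45.3 dBm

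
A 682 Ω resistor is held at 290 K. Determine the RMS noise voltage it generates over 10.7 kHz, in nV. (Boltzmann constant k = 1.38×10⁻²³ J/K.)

V_n = √(4kTRB)
4kTRB = 4 × 1.38×10⁻²³ × 290 × 6.82×10² × 1.07×10⁴ = 1.17×10⁻¹³ V²
V_n = √(1.17×10⁻¹³) = 3.42×10⁻⁷ V = 342 nV

342 nV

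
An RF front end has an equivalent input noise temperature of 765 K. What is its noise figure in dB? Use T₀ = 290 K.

5.61 dB

F = 1 + T_e/T₀ = 1 + 765/290 = 3.63793
NF = 10 log₁₀(3.63793) = 5.61 dB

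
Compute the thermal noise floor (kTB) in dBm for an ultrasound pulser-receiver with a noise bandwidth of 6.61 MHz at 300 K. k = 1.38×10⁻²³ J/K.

P_n = kTB = 1.38×10⁻²³ × 300 × 6.61×10⁶ = 2.74×10⁻¹⁴ W
In dBm: 10 log₁₀(2.74×10⁻¹⁴ / 10⁻³) = −105.6 dBm

−105.6 dBm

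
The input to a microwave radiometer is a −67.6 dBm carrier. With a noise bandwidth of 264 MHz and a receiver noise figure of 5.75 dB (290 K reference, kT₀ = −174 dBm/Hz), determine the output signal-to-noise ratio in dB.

Noise floor: N = −174 + 10 log₁₀(B) + NF
10 log₁₀(2.64×10⁸) = 84.22 dB
N = −174 + 84.22 + 5.75 = −84.03 dBm
SNR = P_sig − N = −67.6 − (−84.03) = 16.43 dB → 16.4 dB

16.4 dB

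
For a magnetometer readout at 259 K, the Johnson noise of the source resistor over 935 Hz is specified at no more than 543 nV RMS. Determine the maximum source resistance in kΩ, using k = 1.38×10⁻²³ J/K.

22.1 kΩ

Johnson–Nyquist: V_n = √(4kTRB) ⇒ R = V_n² / (4kTB)
4kTB = 4 × 1.38×10⁻²³ × 259 × 9.35×10² = 1.34×10⁻¹⁷
R = (5.43×10⁻⁷)² / 1.34×10⁻¹⁷ = 2.21×10⁴ Ω = 22.1 kΩ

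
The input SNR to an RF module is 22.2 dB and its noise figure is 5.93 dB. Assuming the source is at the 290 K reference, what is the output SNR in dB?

16.27 dB

By definition F = SNR_in/SNR_out, so in dB: SNR_out = SNR_in − NF
SNR_out = 22.2 − 5.93 = 16.27 dB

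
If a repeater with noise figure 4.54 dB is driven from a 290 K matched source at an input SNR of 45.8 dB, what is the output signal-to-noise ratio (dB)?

41.26 dB

By definition F = SNR_in/SNR_out, so in dB: SNR_out = SNR_in − NF
SNR_out = 45.8 − 4.54 = 41.26 dB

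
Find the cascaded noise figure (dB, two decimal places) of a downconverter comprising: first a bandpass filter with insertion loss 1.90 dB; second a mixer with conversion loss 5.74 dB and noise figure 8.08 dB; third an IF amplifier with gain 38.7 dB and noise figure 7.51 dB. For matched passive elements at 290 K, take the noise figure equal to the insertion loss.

Convert to linear (a loss of L dB is a gain of −L dB): F_i = 10^(NF_i/10), G_i = 10^(G_i,dB/10)
  Stage 1: F_1 = 10^(1.90/10) = 1.549, G_1 = 10^(−1.90/10) = 0.6457
  Stage 2: F_2 = 10^(8.08/10) = 6.427, G_2 = 10^(−5.74/10) = 0.2667
  Stage 3: F_3 = 10^(7.51/10) = 5.636, G_3 = 10^(38.7/10) = 7413
Friis cascade:
  F = 1.549 + (6.427 − 1)/0.6457 + (5.636 − 1)/0.1722 = 36.88
NF = 10 log₁₀(36.88) = 15.67 dB

15.67 dB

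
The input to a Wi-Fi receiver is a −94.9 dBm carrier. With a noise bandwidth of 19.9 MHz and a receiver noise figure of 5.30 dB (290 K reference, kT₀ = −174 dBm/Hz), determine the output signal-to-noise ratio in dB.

Noise floor: N = −174 + 10 log₁₀(B) + NF
10 log₁₀(1.99×10⁷) = 72.99 dB
N = −174 + 72.99 + 5.30 = −95.71 dBm
SNR = P_sig − N = −94.9 − (−95.71) = 0.81 dB → 0.8 dB

0.8 dB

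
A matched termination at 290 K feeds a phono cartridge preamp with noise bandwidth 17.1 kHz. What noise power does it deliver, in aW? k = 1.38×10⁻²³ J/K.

P_n = kTB = 1.38×10⁻²³ × 290 × 1.71×10⁴ = 6.84×10⁻¹⁷ W = 68.4 aW

68.4 aW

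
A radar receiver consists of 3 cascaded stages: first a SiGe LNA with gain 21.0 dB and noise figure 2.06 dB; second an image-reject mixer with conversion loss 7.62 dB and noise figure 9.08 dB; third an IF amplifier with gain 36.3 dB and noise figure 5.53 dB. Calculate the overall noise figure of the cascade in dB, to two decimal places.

2.51 dB

Convert to linear (a loss of L dB is a gain of −L dB): F_i = 10^(NF_i/10), G_i = 10^(G_i,dB/10)
  Stage 1: F_1 = 10^(2.06/10) = 1.607, G_1 = 10^(21.0/10) = 125.9
  Stage 2: F_2 = 10^(9.08/10) = 8.091, G_2 = 10^(−7.62/10) = 0.1730
  Stage 3: F_3 = 10^(5.53/10) = 3.573, G_3 = 10^(36.3/10) = 4266
Friis cascade:
  F = 1.607 + (8.091 − 1)/125.9 + (3.573 − 1)/21.78 = 1.781
NF = 10 log₁₀(1.781) = 2.51 dB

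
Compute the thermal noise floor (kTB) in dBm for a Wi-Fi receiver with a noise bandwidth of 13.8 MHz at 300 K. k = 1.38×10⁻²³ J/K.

−102.4 dBm

P_n = kTB = 1.38×10⁻²³ × 300 × 1.38×10⁷ = 5.71×10⁻¹⁴ W
In dBm: 10 log₁₀(5.71×10⁻¹⁴ / 10⁻³) = −102.4 dBm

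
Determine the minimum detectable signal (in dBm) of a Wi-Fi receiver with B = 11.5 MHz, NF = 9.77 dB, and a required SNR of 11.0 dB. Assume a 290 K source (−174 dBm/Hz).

Sensitivity = −174 + 10 log₁₀(B) + NF + SNR_min
= −174 + 70.61 + 9.77 + 11.0
= −82.62 dBm → −82.6 dBm

−82.6 dBm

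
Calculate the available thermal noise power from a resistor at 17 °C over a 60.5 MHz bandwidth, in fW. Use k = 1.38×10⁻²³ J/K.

T = 17 °C + 273.15 = 290.15 K
P_n = kTB = 1.38×10⁻²³ × 290.15 × 6.05×10⁷ = 2.42×10⁻¹³ W = 242 fW

242 fW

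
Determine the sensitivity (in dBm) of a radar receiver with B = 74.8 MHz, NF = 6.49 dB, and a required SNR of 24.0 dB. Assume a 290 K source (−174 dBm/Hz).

Sensitivity = −174 + 10 log₁₀(B) + NF + SNR_min
= −174 + 78.74 + 6.49 + 24.0
= −64.77 dBm → −64.8 dBm

−64.8 dBm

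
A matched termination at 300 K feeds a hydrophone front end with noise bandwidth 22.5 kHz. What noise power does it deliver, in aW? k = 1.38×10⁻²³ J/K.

P_n = kTB = 1.38×10⁻²³ × 300 × 2.25×10⁴ = 9.31×10⁻¹⁷ W = 93.2 aW

93.2 aW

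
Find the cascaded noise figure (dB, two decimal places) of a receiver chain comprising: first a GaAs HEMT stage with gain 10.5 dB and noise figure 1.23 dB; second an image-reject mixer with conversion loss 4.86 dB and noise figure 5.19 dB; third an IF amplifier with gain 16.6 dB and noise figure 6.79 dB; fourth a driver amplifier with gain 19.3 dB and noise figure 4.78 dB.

Convert to linear (a loss of L dB is a gain of −L dB): F_i = 10^(NF_i/10), G_i = 10^(G_i,dB/10)
  Stage 1: F_1 = 10^(1.23/10) = 1.327, G_1 = 10^(10.5/10) = 11.22
  Stage 2: F_2 = 10^(5.19/10) = 3.304, G_2 = 10^(−4.86/10) = 0.3266
  Stage 3: F_3 = 10^(6.79/10) = 4.775, G_3 = 10^(16.6/10) = 45.71
  Stage 4: F_4 = 10^(4.78/10) = 3.006, G_4 = 10^(19.3/10) = 85.11
Friis cascade:
  F = 1.327 + (3.304 − 1)/11.22 + (4.775 − 1)/3.664 + (3.006 − 1)/167.5 = 2.575
NF = 10 log₁₀(2.575) = 4.11 dB

4.11 dB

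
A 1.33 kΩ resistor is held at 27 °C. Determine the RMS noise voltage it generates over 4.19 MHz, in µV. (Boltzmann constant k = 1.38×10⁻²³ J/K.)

9.61 µV

T = 27 °C + 273.15 = 300.15 K
V_n = √(4kTRB)
4kTRB = 4 × 1.38×10⁻²³ × 300.15 × 1.33×10³ × 4.19×10⁶ = 9.23×10⁻¹¹ V²
V_n = √(9.23×10⁻¹¹) = 9.61×10⁻⁶ V = 9.61 µV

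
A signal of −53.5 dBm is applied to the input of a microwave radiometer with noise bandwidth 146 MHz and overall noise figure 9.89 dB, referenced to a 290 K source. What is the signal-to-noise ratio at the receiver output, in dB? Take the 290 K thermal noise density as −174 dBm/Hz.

29.0 dB

Noise floor: N = −174 + 10 log₁₀(B) + NF
10 log₁₀(1.46×10⁸) = 81.64 dB
N = −174 + 81.64 + 9.89 = −82.47 dBm
SNR = P_sig − N = −53.5 − (−82.47) = 28.97 dB → 29.0 dB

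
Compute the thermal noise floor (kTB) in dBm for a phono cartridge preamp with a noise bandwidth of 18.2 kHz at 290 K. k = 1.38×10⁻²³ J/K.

−131.4 dBm

P_n = kTB = 1.38×10⁻²³ × 290 × 1.82×10⁴ = 7.28×10⁻¹⁷ W
In dBm: 10 log₁₀(7.28×10⁻¹⁷ / 10⁻³) = −131.4 dBm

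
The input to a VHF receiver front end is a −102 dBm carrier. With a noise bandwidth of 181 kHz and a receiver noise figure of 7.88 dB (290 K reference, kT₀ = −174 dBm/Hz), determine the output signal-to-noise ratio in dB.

Noise floor: N = −174 + 10 log₁₀(B) + NF
10 log₁₀(1.81×10⁵) = 52.58 dB
N = −174 + 52.58 + 7.88 = −113.54 dBm
SNR = P_sig − N = −102 − (−113.54) = 11.54 dB → 11.5 dB

11.5 dB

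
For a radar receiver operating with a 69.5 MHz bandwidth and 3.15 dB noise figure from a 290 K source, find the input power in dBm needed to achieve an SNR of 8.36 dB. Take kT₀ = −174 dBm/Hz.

Sensitivity = −174 + 10 log₁₀(B) + NF + SNR_min
= −174 + 78.42 + 3.15 + 8.36
= −84.07 dBm → −84.1 dBm

−84.1 dBm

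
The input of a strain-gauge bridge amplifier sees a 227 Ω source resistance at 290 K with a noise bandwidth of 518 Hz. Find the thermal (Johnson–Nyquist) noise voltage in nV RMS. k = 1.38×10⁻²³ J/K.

43.4 nV

V_n = √(4kTRB)
4kTRB = 4 × 1.38×10⁻²³ × 290 × 2.27×10² × 5.18×10² = 1.88×10⁻¹⁵ V²
V_n = √(1.88×10⁻¹⁵) = 4.34×10⁻⁸ V = 43.4 nV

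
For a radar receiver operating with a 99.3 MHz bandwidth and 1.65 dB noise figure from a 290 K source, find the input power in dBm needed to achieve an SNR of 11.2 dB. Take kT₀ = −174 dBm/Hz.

Sensitivity = −174 + 10 log₁₀(B) + NF + SNR_min
= −174 + 79.97 + 1.65 + 11.2
= −81.18 dBm → −81.2 dBm

−81.2 dBm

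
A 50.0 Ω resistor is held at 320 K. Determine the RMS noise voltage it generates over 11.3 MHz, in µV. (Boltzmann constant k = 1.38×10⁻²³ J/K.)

V_n = √(4kTRB)
4kTRB = 4 × 1.38×10⁻²³ × 320 × 5.00×10¹ × 1.13×10⁷ = 9.98×10⁻¹² V²
V_n = √(9.98×10⁻¹²) = 3.16×10⁻⁶ V = 3.16 µV

3.16 µV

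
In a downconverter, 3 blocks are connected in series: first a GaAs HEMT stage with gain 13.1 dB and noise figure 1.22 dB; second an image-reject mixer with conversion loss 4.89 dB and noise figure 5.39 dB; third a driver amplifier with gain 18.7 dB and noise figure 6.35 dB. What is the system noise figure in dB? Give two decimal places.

Convert to linear (a loss of L dB is a gain of −L dB): F_i = 10^(NF_i/10), G_i = 10^(G_i,dB/10)
  Stage 1: F_1 = 10^(1.22/10) = 1.324, G_1 = 10^(13.1/10) = 20.42
  Stage 2: F_2 = 10^(5.39/10) = 3.459, G_2 = 10^(−4.89/10) = 0.3243
  Stage 3: F_3 = 10^(6.35/10) = 4.315, G_3 = 10^(18.7/10) = 74.13
Friis cascade:
  F = 1.324 + (3.459 − 1)/20.42 + (4.315 − 1)/6.622 = 1.945
NF = 10 log₁₀(1.945) = 2.89 dB

2.89 dB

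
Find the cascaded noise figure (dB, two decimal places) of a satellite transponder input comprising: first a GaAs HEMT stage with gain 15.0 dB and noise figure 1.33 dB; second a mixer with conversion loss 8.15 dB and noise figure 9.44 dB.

Convert to linear (a loss of L dB is a gain of −L dB): F_i = 10^(NF_i/10), G_i = 10^(G_i,dB/10)
  Stage 1: F_1 = 10^(1.33/10) = 1.358, G_1 = 10^(15.0/10) = 31.62
  Stage 2: F_2 = 10^(9.44/10) = 8.790, G_2 = 10^(−8.15/10) = 0.1531
Friis cascade:
  F = 1.358 + (8.790 − 1)/31.62 = 1.605
NF = 10 log₁₀(1.605) = 2.05 dB

2.05 dB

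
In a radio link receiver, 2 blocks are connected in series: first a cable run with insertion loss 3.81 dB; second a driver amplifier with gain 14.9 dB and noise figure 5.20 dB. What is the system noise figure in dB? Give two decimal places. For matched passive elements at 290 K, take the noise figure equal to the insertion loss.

Convert to linear (a loss of L dB is a gain of −L dB): F_i = 10^(NF_i/10), G_i = 10^(G_i,dB/10)
  Stage 1: F_1 = 10^(3.81/10) = 2.404, G_1 = 10^(−3.81/10) = 0.4159
  Stage 2: F_2 = 10^(5.20/10) = 3.311, G_2 = 10^(14.9/10) = 30.90
Friis cascade:
  F = 2.404 + (3.311 − 1)/0.4159 = 7.962
NF = 10 log₁₀(7.962) = 9.01 dB

9.01 dB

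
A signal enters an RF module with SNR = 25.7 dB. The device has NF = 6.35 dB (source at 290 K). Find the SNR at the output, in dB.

By definition F = SNR_in/SNR_out, so in dB: SNR_out = SNR_in − NF
SNR_out = 25.7 − 6.35 = 19.35 dB

19.35 dB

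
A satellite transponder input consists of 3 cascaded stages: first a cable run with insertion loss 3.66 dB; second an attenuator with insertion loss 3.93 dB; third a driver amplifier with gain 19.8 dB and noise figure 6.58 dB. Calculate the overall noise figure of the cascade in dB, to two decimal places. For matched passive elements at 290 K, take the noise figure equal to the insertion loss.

14.17 dB

Convert to linear (a loss of L dB is a gain of −L dB): F_i = 10^(NF_i/10), G_i = 10^(G_i,dB/10)
  Stage 1: F_1 = 10^(3.66/10) = 2.323, G_1 = 10^(−3.66/10) = 0.4305
  Stage 2: F_2 = 10^(3.93/10) = 2.472, G_2 = 10^(−3.93/10) = 0.4046
  Stage 3: F_3 = 10^(6.58/10) = 4.550, G_3 = 10^(19.8/10) = 95.50
Friis cascade:
  F = 2.323 + (2.472 − 1)/0.4305 + (4.550 − 1)/0.1742 = 26.12
NF = 10 log₁₀(26.12) = 14.17 dB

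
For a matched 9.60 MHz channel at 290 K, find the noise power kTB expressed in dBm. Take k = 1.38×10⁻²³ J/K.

−104.2 dBm

P_n = kTB = 1.38×10⁻²³ × 290 × 9.60×10⁶ = 3.84×10⁻¹⁴ W
In dBm: 10 log₁₀(3.84×10⁻¹⁴ / 10⁻³) = −104.2 dBm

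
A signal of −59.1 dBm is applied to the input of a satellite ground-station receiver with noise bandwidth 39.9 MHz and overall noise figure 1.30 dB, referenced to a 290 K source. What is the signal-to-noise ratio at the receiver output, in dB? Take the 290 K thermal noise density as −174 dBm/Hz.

Noise floor: N = −174 + 10 log₁₀(B) + NF
10 log₁₀(3.99×10⁷) = 76.01 dB
N = −174 + 76.01 + 1.30 = −96.69 dBm
SNR = P_sig − N = −59.1 − (−96.69) = 37.59 dB → 37.6 dB

37.6 dB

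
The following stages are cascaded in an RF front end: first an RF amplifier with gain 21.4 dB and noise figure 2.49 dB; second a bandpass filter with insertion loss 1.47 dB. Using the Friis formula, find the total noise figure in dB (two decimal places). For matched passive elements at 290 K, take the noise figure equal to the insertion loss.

2.50 dB

Convert to linear (a loss of L dB is a gain of −L dB): F_i = 10^(NF_i/10), G_i = 10^(G_i,dB/10)
  Stage 1: F_1 = 10^(2.49/10) = 1.774, G_1 = 10^(21.4/10) = 138.0
  Stage 2: F_2 = 10^(1.47/10) = 1.403, G_2 = 10^(−1.47/10) = 0.7129
Friis cascade:
  F = 1.774 + (1.403 − 1)/138.0 = 1.777
NF = 10 log₁₀(1.777) = 2.50 dB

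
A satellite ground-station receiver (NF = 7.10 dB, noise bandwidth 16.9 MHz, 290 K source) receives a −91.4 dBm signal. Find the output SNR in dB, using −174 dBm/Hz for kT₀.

Noise floor: N = −174 + 10 log₁₀(B) + NF
10 log₁₀(1.69×10⁷) = 72.28 dB
N = −174 + 72.28 + 7.10 = −94.62 dBm
SNR = P_sig − N = −91.4 − (−94.62) = 3.22 dB → 3.2 dB

3.2 dB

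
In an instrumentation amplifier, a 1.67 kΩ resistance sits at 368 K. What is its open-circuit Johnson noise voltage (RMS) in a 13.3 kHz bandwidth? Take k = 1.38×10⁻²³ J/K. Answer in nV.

V_n = √(4kTRB)
4kTRB = 4 × 1.38×10⁻²³ × 368 × 1.67×10³ × 1.33×10⁴ = 4.51×10⁻¹³ V²
V_n = √(4.51×10⁻¹³) = 6.72×10⁻⁷ V = 672 nV

672 nV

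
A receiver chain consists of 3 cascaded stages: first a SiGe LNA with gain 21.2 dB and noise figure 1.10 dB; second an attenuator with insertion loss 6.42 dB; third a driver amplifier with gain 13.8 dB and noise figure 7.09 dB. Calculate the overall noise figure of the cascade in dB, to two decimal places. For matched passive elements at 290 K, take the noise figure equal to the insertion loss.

1.62 dB

Convert to linear (a loss of L dB is a gain of −L dB): F_i = 10^(NF_i/10), G_i = 10^(G_i,dB/10)
  Stage 1: F_1 = 10^(1.10/10) = 1.288, G_1 = 10^(21.2/10) = 131.8
  Stage 2: F_2 = 10^(6.42/10) = 4.385, G_2 = 10^(−6.42/10) = 0.2280
  Stage 3: F_3 = 10^(7.09/10) = 5.117, G_3 = 10^(13.8/10) = 23.99
Friis cascade:
  F = 1.288 + (4.385 − 1)/131.8 + (5.117 − 1)/30.06 = 1.451
NF = 10 log₁₀(1.451) = 1.62 dB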